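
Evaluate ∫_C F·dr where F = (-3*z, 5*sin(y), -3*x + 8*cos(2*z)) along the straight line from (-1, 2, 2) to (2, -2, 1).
-12 - 4*sin(4) + 4*sin(2)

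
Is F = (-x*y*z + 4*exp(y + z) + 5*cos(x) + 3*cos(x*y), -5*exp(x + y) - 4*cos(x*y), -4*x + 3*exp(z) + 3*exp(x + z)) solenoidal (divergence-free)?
No, ∇·F = 4*x*sin(x*y) - y*z - 3*y*sin(x*y) + 3*exp(z) - 5*exp(x + y) + 3*exp(x + z) - 5*sin(x)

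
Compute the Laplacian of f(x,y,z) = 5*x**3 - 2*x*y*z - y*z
30*x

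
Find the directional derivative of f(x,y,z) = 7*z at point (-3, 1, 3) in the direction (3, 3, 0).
0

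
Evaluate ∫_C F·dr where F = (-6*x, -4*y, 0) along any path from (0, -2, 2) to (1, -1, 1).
3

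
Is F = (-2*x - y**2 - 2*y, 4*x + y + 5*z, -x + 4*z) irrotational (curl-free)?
No, ∇×F = (-5, 1, 2*y + 6)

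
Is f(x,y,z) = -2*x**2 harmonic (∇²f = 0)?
No, ∇²f = -4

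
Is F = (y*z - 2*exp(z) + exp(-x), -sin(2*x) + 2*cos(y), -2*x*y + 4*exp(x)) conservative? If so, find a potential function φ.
No, ∇×F = (-2*x, 3*y - 4*exp(x) - 2*exp(z), -z - 2*cos(2*x)) ≠ 0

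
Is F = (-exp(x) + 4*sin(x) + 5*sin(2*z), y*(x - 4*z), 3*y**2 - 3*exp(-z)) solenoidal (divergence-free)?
No, ∇·F = x - 4*z - exp(x) + 4*cos(x) + 3*exp(-z)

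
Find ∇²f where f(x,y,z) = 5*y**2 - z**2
8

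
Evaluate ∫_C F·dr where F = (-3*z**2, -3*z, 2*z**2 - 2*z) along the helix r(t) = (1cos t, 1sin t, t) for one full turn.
16*pi**2*(-3 + pi)/3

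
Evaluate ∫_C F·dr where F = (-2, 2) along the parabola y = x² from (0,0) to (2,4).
4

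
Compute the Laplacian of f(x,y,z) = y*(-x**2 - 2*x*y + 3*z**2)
-4*x + 4*y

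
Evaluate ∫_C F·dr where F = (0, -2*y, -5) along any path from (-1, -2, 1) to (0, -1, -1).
13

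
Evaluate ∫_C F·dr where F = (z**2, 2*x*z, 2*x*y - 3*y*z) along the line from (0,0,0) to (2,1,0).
0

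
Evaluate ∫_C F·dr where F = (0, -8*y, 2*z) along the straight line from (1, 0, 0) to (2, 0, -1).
1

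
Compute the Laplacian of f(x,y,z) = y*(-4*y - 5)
-8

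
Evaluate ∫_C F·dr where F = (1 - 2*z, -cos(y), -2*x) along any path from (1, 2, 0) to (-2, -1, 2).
sin(1) + sin(2) + 5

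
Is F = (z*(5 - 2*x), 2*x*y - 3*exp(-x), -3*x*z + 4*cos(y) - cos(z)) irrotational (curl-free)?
No, ∇×F = (-4*sin(y), -2*x + 3*z + 5, 2*y + 3*exp(-x))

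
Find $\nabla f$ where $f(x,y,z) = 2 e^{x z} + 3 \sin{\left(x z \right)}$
(z*(2*exp(x*z) + 3*cos(x*z)), 0, x*(2*exp(x*z) + 3*cos(x*z)))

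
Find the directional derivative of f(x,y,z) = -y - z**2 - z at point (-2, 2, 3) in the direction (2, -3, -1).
5*sqrt(14)/7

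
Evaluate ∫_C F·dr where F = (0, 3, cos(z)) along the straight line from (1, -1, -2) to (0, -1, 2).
2*sin(2)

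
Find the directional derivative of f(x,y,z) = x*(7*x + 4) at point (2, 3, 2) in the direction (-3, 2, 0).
-96*sqrt(13)/13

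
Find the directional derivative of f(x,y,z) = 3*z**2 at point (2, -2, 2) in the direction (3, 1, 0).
0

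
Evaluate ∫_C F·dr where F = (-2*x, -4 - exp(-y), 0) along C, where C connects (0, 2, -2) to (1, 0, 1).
8 - exp(-2)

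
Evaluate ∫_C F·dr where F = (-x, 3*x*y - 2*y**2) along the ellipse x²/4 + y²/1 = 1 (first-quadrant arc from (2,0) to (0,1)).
10/3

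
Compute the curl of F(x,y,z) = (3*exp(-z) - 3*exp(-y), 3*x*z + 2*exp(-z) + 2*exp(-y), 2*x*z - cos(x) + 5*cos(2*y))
(-3*x - 10*sin(2*y) + 2*exp(-z), -2*z - sin(x) - 3*exp(-z), 3*z - 3*exp(-y))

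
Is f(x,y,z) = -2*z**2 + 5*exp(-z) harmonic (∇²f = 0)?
No, ∇²f = -4 + 5*exp(-z)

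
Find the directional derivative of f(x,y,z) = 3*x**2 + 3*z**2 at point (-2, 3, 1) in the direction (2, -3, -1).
-15*sqrt(14)/7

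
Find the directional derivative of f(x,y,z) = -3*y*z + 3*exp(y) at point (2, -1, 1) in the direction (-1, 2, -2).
-4 + 2*exp(-1)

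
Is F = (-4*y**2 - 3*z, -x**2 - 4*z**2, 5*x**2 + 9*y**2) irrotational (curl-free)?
No, ∇×F = (18*y + 8*z, -10*x - 3, -2*x + 8*y)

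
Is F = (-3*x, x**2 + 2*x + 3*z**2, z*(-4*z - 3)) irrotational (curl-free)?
No, ∇×F = (-6*z, 0, 2*x + 2)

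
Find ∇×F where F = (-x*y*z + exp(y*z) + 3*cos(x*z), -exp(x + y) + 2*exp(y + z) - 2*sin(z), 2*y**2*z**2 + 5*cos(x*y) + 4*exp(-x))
(-5*x*sin(x*y) + 4*y*z**2 - 2*exp(y + z) + 2*cos(z), -x*y - 3*x*sin(x*z) + y*exp(y*z) + 5*y*sin(x*y) + 4*exp(-x), x*z - z*exp(y*z) - exp(x + y))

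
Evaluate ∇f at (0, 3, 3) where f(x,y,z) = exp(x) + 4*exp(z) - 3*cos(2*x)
(1, 0, 4*exp(3))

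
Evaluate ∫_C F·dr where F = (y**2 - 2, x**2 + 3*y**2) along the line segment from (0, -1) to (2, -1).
-2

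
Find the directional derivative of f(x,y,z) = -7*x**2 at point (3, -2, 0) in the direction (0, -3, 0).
0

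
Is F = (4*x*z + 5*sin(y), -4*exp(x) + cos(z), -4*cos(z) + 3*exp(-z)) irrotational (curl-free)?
No, ∇×F = (sin(z), 4*x, -4*exp(x) - 5*cos(y))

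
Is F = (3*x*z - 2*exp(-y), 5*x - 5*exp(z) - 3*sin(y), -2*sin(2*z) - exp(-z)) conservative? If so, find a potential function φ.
No, ∇×F = (5*exp(z), 3*x, 5 - 2*exp(-y)) ≠ 0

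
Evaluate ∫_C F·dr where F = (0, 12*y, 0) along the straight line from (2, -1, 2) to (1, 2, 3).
18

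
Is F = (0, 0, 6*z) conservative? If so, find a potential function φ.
Yes, F is conservative. φ = 3*z**2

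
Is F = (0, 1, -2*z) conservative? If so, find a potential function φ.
Yes, F is conservative. φ = y - z**2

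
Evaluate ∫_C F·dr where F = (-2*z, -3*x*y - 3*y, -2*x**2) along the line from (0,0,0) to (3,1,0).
-9/2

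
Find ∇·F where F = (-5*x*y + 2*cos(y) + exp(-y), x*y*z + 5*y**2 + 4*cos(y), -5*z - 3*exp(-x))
x*z + 5*y - 4*sin(y) - 5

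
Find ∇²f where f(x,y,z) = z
0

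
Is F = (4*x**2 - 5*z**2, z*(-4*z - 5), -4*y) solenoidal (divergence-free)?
No, ∇·F = 8*x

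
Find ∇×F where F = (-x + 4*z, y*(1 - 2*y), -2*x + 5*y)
(5, 6, 0)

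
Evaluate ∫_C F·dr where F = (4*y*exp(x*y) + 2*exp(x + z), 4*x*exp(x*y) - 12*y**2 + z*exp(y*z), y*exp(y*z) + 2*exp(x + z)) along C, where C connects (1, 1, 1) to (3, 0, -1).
9 - 5*E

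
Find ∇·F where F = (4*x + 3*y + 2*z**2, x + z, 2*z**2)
4*z + 4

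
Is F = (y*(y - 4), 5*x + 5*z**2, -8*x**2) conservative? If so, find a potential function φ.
No, ∇×F = (-10*z, 16*x, 9 - 2*y) ≠ 0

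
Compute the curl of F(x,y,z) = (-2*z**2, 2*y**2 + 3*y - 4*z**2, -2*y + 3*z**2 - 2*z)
(8*z - 2, -4*z, 0)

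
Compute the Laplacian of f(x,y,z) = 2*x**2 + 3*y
4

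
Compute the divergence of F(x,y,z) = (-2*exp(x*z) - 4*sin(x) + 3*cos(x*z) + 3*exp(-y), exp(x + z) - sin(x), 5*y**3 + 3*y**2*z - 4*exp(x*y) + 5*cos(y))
3*y**2 - 2*z*exp(x*z) - 3*z*sin(x*z) - 4*cos(x)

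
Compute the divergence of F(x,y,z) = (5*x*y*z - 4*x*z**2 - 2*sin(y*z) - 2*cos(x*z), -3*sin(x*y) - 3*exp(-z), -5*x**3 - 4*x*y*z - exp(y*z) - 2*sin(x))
-4*x*y - 3*x*cos(x*y) + 5*y*z - y*exp(y*z) - 4*z**2 + 2*z*sin(x*z)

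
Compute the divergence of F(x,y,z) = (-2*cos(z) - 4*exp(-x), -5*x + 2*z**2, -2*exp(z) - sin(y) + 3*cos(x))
-2*exp(z) + 4*exp(-x)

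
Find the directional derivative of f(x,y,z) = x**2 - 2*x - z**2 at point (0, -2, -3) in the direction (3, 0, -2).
-18*sqrt(13)/13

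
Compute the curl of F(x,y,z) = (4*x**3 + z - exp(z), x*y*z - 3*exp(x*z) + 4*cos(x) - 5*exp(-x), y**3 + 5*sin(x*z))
(-x*y + 3*x*exp(x*z) + 3*y**2, -5*z*cos(x*z) - exp(z) + 1, y*z - 3*z*exp(x*z) - 4*sin(x) + 5*exp(-x))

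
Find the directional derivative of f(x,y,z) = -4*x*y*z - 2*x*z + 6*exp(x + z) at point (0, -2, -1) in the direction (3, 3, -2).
3*sqrt(22)*(1 - 3*E)*exp(-1)/11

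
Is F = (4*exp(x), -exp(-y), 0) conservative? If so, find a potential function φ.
Yes, F is conservative. φ = 4*exp(x) + exp(-y)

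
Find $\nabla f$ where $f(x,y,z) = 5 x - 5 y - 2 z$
(5, -5, -2)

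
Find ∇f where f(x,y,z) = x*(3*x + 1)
(6*x + 1, 0, 0)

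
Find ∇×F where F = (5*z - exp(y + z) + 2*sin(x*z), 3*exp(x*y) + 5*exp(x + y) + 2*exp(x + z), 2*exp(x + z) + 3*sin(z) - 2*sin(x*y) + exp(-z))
(-2*x*cos(x*y) - 2*exp(x + z), 2*x*cos(x*z) + 2*y*cos(x*y) - 2*exp(x + z) - exp(y + z) + 5, 3*y*exp(x*y) + 5*exp(x + y) + 2*exp(x + z) + exp(y + z))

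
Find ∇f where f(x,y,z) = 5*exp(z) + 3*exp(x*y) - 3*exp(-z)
(3*y*exp(x*y), 3*x*exp(x*y), 5*exp(z) + 3*exp(-z))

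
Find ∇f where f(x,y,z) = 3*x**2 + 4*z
(6*x, 0, 4)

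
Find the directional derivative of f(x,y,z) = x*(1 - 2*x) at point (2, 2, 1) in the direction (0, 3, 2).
0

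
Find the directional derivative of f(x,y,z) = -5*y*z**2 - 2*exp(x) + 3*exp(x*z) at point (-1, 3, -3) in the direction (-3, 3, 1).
3*sqrt(19)*(-15*E + 2 + 8*exp(4))*exp(-1)/19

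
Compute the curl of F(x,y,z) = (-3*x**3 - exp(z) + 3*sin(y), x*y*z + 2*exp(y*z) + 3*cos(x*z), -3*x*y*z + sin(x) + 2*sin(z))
(-x*y - 3*x*z + 3*x*sin(x*z) - 2*y*exp(y*z), 3*y*z - exp(z) - cos(x), y*z - 3*z*sin(x*z) - 3*cos(y))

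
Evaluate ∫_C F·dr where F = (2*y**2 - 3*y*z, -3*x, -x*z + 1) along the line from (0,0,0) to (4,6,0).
60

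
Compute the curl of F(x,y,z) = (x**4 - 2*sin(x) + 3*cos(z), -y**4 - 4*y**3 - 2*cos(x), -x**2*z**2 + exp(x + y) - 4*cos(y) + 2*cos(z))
(exp(x + y) + 4*sin(y), 2*x*z**2 - exp(x + y) - 3*sin(z), 2*sin(x))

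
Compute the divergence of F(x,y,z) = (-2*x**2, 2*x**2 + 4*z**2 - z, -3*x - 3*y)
-4*x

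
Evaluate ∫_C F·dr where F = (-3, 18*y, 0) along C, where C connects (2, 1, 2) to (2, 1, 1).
0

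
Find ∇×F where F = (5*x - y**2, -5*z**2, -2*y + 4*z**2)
(10*z - 2, 0, 2*y)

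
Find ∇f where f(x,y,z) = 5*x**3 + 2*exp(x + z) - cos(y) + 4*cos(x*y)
(15*x**2 - 4*y*sin(x*y) + 2*exp(x + z), -4*x*sin(x*y) + sin(y), 2*exp(x + z))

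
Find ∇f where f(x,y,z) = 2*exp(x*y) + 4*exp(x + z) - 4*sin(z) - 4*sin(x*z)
(2*y*exp(x*y) - 4*z*cos(x*z) + 4*exp(x + z), 2*x*exp(x*y), -4*x*cos(x*z) + 4*exp(x + z) - 4*cos(z))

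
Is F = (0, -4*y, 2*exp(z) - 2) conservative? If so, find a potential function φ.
Yes, F is conservative. φ = -2*y**2 - 2*z + 2*exp(z)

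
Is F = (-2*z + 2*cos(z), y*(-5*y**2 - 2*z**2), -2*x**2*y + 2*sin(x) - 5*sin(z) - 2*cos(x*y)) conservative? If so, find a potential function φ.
No, ∇×F = (-2*x**2 + 2*x*sin(x*y) + 4*y*z, 4*x*y - 2*y*sin(x*y) - 2*sin(z) - 2*cos(x) - 2, 0) ≠ 0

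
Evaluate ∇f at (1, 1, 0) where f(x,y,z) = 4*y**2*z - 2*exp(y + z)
(0, -2*E, 4 - 2*E)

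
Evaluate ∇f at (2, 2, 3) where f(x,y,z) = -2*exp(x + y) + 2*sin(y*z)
(-2*exp(4), -2*exp(4) + 6*cos(6), 4*cos(6))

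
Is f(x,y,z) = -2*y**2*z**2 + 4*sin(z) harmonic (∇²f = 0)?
No, ∇²f = -4*y**2 - 4*z**2 - 4*sin(z)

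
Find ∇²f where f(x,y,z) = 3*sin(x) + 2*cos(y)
-3*sin(x) - 2*cos(y)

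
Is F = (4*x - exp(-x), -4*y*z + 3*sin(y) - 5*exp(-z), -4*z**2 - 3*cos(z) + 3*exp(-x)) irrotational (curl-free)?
No, ∇×F = (4*y - 5*exp(-z), 3*exp(-x), 0)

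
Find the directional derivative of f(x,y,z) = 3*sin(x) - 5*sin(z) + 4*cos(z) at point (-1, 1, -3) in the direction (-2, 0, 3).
3*sqrt(13)*(-2*cos(1) + 4*sin(3) - 5*cos(3))/13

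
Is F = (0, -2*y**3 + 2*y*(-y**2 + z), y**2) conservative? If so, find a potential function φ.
Yes, F is conservative. φ = y**2*(-y**2 + z)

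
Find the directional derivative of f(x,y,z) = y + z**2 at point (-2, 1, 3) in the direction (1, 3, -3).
-15*sqrt(19)/19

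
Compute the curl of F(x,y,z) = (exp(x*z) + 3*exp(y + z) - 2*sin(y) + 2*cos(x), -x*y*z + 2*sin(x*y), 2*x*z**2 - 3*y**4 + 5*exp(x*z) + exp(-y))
(x*y - 12*y**3 - exp(-y), x*exp(x*z) - 2*z**2 - 5*z*exp(x*z) + 3*exp(y + z), -y*z + 2*y*cos(x*y) - 3*exp(y + z) + 2*cos(y))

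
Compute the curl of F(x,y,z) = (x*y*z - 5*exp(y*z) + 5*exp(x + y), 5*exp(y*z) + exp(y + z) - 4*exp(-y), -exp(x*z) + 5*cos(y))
(-5*y*exp(y*z) - exp(y + z) - 5*sin(y), x*y - 5*y*exp(y*z) + z*exp(x*z), -x*z + 5*z*exp(y*z) - 5*exp(x + y))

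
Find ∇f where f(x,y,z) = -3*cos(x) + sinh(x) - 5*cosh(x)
(3*sin(x) - 5*sinh(x) + cosh(x), 0, 0)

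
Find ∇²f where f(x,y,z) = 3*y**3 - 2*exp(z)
18*y - 2*exp(z)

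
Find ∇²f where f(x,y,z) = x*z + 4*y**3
24*y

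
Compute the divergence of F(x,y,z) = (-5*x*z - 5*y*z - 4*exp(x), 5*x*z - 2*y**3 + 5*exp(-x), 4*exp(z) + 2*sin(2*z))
-6*y**2 - 5*z - 4*exp(x) + 4*exp(z) + 4*cos(2*z)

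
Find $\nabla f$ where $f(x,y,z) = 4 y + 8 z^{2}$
(0, 4, 16*z)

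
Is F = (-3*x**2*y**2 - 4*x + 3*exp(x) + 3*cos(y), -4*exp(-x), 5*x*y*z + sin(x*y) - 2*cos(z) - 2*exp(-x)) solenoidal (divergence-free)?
No, ∇·F = -6*x*y**2 + 5*x*y + 3*exp(x) + 2*sin(z) - 4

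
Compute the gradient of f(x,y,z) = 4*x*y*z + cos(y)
(4*y*z, 4*x*z - sin(y), 4*x*y)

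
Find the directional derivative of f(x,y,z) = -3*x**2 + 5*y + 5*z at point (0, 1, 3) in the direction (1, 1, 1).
10*sqrt(3)/3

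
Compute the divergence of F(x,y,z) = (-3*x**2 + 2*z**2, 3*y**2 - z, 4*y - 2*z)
-6*x + 6*y - 2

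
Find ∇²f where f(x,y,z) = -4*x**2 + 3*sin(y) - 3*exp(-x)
-3*sin(y) - 8 - 3*exp(-x)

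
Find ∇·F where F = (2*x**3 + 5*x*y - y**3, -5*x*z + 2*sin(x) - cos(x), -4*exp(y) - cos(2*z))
6*x**2 + 5*y + 2*sin(2*z)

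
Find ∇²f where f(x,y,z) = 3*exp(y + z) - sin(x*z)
x**2*sin(x*z) + z**2*sin(x*z) + 6*exp(y + z)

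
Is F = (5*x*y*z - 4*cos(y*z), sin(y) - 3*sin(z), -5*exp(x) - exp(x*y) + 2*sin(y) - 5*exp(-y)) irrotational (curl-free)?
No, ∇×F = (-x*exp(x*y) + 2*cos(y) + 3*cos(z) + 5*exp(-y), 5*x*y + y*exp(x*y) + 4*y*sin(y*z) + 5*exp(x), -z*(5*x + 4*sin(y*z)))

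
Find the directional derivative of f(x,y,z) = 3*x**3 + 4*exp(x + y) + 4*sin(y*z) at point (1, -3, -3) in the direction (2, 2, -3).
2*sqrt(17)*(6*exp(2)*cos(9) + 8 + 9*exp(2))*exp(-2)/17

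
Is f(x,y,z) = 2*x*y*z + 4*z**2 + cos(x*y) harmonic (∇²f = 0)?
No, ∇²f = -x**2*cos(x*y) - y**2*cos(x*y) + 8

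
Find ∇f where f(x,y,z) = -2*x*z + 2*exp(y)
(-2*z, 2*exp(y), -2*x)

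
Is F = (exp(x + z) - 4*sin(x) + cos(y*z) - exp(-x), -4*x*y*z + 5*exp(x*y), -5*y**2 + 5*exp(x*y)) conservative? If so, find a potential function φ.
No, ∇×F = (4*x*y + 5*x*exp(x*y) - 10*y, -5*y*exp(x*y) - y*sin(y*z) + exp(x + z), -4*y*z + 5*y*exp(x*y) + z*sin(y*z)) ≠ 0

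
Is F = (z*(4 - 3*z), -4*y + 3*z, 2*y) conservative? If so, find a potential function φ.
No, ∇×F = (-1, 4 - 6*z, 0) ≠ 0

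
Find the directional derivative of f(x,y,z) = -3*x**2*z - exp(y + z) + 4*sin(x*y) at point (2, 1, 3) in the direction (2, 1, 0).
sqrt(5)*(-72 - exp(4) + 16*cos(2))/5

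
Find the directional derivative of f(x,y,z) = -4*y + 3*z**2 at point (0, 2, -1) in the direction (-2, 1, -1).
sqrt(6)/3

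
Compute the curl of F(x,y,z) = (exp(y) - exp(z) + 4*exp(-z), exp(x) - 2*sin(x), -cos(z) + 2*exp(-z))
(0, -exp(z) - 4*exp(-z), exp(x) - exp(y) - 2*cos(x))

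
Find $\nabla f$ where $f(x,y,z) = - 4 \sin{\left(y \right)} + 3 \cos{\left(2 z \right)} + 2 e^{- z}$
(0, -4*cos(y), -6*sin(2*z) - 2*exp(-z))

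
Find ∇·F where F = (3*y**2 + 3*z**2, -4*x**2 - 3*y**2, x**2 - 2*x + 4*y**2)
-6*y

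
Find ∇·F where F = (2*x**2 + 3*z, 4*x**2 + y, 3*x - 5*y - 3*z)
4*x - 2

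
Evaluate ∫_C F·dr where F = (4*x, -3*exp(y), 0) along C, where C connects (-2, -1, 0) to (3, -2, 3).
-3*exp(-2) + 3*exp(-1) + 10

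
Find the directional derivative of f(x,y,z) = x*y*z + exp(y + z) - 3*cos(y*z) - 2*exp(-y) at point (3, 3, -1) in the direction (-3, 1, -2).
sqrt(14)*(-12*exp(3) - exp(5) + 2 + 21*exp(3)*sin(3))*exp(-3)/14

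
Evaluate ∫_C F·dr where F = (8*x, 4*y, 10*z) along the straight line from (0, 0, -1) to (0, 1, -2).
17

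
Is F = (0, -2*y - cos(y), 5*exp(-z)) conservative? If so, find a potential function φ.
Yes, F is conservative. φ = -y**2 - sin(y) - 5*exp(-z)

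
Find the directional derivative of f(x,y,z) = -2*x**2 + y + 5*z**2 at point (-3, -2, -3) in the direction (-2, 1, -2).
37/3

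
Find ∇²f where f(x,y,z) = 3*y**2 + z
6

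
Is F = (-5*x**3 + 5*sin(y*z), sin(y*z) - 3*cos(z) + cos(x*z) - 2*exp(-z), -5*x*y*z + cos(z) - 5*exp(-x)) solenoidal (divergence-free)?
No, ∇·F = -15*x**2 - 5*x*y + z*cos(y*z) - sin(z)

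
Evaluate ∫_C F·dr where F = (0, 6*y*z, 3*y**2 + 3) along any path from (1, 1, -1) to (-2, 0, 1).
9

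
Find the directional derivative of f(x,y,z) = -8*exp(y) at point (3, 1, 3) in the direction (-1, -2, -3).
8*sqrt(14)*E/7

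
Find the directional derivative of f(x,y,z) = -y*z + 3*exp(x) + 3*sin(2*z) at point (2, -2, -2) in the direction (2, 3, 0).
6*sqrt(13)*(1 + exp(2))/13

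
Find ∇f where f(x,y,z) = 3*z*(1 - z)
(0, 0, 3 - 6*z)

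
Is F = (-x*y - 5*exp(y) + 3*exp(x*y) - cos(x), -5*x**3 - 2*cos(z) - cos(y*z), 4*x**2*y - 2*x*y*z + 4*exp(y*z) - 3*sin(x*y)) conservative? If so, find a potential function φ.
No, ∇×F = (4*x**2 - 2*x*z - 3*x*cos(x*y) - y*sin(y*z) + 4*z*exp(y*z) - 2*sin(z), y*(-8*x + 2*z + 3*cos(x*y)), -15*x**2 - 3*x*exp(x*y) + x + 5*exp(y)) ≠ 0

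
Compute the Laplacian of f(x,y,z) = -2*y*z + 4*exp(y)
4*exp(y)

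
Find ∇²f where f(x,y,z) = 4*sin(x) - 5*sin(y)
-4*sin(x) + 5*sin(y)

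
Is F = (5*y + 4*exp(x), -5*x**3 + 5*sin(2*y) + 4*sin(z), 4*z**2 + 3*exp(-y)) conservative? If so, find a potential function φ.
No, ∇×F = (-4*cos(z) - 3*exp(-y), 0, -15*x**2 - 5) ≠ 0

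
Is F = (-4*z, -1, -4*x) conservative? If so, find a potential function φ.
Yes, F is conservative. φ = -4*x*z - y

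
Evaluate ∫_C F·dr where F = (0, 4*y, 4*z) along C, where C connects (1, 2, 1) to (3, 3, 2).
16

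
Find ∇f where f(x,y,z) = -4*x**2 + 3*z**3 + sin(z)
(-8*x, 0, 9*z**2 + cos(z))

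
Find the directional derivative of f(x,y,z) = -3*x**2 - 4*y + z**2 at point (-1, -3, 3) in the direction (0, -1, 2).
16*sqrt(5)/5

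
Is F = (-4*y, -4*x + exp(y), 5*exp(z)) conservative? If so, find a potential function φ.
Yes, F is conservative. φ = -4*x*y + exp(y) + 5*exp(z)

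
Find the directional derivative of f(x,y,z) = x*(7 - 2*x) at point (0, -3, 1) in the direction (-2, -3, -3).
-7*sqrt(22)/11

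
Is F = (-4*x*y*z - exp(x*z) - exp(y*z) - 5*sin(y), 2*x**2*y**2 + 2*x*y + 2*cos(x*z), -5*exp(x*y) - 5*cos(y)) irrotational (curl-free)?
No, ∇×F = (-5*x*exp(x*y) + 2*x*sin(x*z) + 5*sin(y), -4*x*y - x*exp(x*z) + 5*y*exp(x*y) - y*exp(y*z), 4*x*y**2 + 4*x*z + 2*y + z*exp(y*z) - 2*z*sin(x*z) + 5*cos(y))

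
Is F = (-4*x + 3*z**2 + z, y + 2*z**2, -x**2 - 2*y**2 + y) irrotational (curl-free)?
No, ∇×F = (-4*y - 4*z + 1, 2*x + 6*z + 1, 0)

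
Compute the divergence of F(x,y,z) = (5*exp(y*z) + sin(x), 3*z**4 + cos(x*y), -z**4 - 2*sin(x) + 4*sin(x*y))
-x*sin(x*y) - 4*z**3 + cos(x)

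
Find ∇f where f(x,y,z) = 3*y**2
(0, 6*y, 0)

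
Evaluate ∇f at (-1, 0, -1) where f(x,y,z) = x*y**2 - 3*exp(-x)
(3*E, 0, 0)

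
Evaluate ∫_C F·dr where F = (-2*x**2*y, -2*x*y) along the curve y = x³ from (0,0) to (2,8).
-2752/21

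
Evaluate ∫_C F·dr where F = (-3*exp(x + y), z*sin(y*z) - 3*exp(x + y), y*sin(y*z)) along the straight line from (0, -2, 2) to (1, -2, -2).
3*(1 - E)*exp(-2)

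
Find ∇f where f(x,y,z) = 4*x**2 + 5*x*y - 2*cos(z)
(8*x + 5*y, 5*x, 2*sin(z))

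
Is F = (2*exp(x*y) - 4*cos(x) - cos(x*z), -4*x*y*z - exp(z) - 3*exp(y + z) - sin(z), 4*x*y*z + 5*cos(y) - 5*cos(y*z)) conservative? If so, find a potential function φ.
No, ∇×F = (4*x*y + 4*x*z + 5*z*sin(y*z) + exp(z) + 3*exp(y + z) - 5*sin(y) + cos(z), x*sin(x*z) - 4*y*z, -2*x*exp(x*y) - 4*y*z) ≠ 0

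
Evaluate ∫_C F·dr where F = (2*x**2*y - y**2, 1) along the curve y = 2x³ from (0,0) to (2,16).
-304/21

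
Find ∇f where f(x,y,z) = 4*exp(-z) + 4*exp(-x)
(-4*exp(-x), 0, -4*exp(-z))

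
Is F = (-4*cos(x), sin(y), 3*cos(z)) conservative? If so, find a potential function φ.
Yes, F is conservative. φ = -4*sin(x) + 3*sin(z) - cos(y)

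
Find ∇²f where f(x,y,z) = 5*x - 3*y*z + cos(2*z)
-4*cos(2*z)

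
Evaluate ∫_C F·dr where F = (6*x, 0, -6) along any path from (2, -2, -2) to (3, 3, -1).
9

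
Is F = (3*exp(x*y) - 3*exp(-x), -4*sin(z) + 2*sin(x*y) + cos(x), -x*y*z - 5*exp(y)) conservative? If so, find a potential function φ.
No, ∇×F = (-x*z - 5*exp(y) + 4*cos(z), y*z, -3*x*exp(x*y) + 2*y*cos(x*y) - sin(x)) ≠ 0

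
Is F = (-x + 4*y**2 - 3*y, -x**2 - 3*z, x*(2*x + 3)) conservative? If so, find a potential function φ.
No, ∇×F = (3, -4*x - 3, -2*x - 8*y + 3) ≠ 0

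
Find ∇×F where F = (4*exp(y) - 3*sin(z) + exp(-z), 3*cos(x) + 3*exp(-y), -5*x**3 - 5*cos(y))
(5*sin(y), 15*x**2 - 3*cos(z) - exp(-z), -4*exp(y) - 3*sin(x))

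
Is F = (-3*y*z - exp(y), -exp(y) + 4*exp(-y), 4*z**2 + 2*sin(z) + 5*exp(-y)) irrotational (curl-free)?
No, ∇×F = (-5*exp(-y), -3*y, 3*z + exp(y))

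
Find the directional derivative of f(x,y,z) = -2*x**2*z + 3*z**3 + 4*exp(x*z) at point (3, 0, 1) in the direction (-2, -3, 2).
2*sqrt(17)*(3 + 8*exp(3))/17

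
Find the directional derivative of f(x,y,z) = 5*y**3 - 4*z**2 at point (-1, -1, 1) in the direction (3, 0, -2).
16*sqrt(13)/13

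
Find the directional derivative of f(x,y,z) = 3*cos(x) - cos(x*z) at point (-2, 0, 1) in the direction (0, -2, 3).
6*sqrt(13)*sin(2)/13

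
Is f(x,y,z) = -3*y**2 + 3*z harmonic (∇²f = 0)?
No, ∇²f = -6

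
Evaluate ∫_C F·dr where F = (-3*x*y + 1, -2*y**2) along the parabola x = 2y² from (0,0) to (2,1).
-52/15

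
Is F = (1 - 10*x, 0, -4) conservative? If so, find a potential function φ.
Yes, F is conservative. φ = -5*x**2 + x - 4*z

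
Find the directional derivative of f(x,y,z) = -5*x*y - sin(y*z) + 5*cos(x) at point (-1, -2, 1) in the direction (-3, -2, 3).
sqrt(22)*(-40 - 15*sin(1) + 8*cos(2))/22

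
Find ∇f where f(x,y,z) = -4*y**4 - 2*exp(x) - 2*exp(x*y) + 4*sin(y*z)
(-2*y*exp(x*y) - 2*exp(x), -2*x*exp(x*y) - 16*y**3 + 4*z*cos(y*z), 4*y*cos(y*z))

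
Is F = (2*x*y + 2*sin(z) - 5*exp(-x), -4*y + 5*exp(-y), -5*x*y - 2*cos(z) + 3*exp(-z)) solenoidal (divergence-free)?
No, ∇·F = 2*y + 2*sin(z) - 4 - 3*exp(-z) - 5*exp(-y) + 5*exp(-x)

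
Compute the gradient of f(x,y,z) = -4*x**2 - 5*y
(-8*x, -5, 0)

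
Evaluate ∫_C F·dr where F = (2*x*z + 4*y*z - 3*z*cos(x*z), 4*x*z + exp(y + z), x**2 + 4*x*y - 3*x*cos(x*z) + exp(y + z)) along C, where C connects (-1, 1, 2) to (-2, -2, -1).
-exp(3) - 14 - 6*sin(2) + exp(-3)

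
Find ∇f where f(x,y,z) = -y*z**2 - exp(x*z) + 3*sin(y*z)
(-z*exp(x*z), z*(-z + 3*cos(y*z)), -x*exp(x*z) - 2*y*z + 3*y*cos(y*z))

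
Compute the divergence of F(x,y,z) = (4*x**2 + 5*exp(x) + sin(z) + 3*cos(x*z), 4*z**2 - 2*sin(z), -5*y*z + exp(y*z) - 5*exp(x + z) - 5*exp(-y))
8*x + y*exp(y*z) - 5*y - 3*z*sin(x*z) + 5*exp(x) - 5*exp(x + z)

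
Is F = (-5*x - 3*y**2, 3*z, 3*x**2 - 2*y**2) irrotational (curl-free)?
No, ∇×F = (-4*y - 3, -6*x, 6*y)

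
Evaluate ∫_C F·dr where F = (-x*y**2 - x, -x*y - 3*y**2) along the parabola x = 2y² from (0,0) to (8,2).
-400/3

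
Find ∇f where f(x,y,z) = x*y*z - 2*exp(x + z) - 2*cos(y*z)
(y*z - 2*exp(x + z), z*(x + 2*sin(y*z)), x*y + 2*y*sin(y*z) - 2*exp(x + z))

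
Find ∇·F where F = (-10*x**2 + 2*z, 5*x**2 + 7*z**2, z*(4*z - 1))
-20*x + 8*z - 1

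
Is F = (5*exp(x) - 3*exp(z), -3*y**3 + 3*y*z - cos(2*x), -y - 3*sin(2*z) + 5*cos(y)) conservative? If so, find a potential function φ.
No, ∇×F = (-3*y - 5*sin(y) - 1, -3*exp(z), 2*sin(2*x)) ≠ 0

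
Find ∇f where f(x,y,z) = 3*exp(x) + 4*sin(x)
(3*exp(x) + 4*cos(x), 0, 0)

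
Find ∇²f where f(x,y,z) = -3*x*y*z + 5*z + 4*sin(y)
-4*sin(y)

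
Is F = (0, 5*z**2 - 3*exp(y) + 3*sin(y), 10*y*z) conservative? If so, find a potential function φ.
Yes, F is conservative. φ = 5*y*z**2 - 3*exp(y) - 3*cos(y)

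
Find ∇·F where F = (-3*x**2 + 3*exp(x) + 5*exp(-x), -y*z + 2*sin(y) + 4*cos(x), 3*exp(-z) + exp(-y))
-6*x - z + 3*exp(x) + 2*cos(y) - 3*exp(-z) - 5*exp(-x)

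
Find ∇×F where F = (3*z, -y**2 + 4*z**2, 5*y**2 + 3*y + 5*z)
(10*y - 8*z + 3, 3, 0)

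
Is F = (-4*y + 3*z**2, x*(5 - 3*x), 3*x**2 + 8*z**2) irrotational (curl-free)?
No, ∇×F = (0, -6*x + 6*z, 9 - 6*x)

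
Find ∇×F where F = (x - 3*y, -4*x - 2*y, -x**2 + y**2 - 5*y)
(2*y - 5, 2*x, -1)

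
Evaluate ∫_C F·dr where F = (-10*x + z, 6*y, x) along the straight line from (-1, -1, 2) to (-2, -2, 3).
-10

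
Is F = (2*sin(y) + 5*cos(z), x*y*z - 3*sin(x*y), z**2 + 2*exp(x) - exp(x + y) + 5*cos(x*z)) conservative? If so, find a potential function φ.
No, ∇×F = (-x*y - exp(x + y), 5*z*sin(x*z) - 2*exp(x) + exp(x + y) - 5*sin(z), y*z - 3*y*cos(x*y) - 2*cos(y)) ≠ 0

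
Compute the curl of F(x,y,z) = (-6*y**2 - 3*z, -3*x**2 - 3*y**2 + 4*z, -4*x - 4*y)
(-8, 1, -6*x + 12*y)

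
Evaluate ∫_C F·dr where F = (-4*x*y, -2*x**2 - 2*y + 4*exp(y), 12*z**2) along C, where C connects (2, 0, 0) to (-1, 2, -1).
-16 + 4*exp(2)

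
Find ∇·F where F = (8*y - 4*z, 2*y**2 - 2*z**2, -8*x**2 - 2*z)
4*y - 2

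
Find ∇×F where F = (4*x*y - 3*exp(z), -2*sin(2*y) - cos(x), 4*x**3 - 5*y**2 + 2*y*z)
(-10*y + 2*z, -12*x**2 - 3*exp(z), -4*x + sin(x))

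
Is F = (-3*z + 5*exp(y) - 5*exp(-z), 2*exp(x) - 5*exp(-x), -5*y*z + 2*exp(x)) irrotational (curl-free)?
No, ∇×F = (-5*z, -2*exp(x) - 3 + 5*exp(-z), 2*exp(x) - 5*exp(y) + 5*exp(-x))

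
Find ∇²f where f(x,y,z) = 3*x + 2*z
0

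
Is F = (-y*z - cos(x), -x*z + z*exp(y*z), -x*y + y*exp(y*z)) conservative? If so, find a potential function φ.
Yes, F is conservative. φ = -x*y*z + exp(y*z) - sin(x)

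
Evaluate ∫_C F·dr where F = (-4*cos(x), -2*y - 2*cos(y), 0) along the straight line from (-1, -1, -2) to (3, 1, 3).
-8*sin(1) - 4*sin(3)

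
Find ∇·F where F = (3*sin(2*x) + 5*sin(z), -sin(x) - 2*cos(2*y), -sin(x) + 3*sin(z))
4*sin(2*y) + 6*cos(2*x) + 3*cos(z)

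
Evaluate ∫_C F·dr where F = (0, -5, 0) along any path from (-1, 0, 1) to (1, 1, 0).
-5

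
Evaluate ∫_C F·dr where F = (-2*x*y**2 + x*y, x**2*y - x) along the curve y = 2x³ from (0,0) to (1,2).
-3/5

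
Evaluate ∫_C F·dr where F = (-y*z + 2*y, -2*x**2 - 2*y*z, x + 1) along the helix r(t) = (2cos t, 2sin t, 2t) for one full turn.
4*pi*(1 + 2*pi)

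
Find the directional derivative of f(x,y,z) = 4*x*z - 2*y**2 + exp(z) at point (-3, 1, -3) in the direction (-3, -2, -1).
sqrt(14)*(-1 + 56*exp(3))*exp(-3)/14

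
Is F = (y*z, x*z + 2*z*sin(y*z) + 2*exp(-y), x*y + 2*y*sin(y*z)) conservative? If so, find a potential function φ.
Yes, F is conservative. φ = x*y*z - 2*cos(y*z) - 2*exp(-y)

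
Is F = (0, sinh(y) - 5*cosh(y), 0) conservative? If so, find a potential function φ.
Yes, F is conservative. φ = -5*sinh(y) + cosh(y)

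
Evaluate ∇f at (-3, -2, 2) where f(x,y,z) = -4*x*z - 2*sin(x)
(-8 - 2*cos(3), 0, 12)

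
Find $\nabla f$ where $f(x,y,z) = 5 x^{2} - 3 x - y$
(10*x - 3, -1, 0)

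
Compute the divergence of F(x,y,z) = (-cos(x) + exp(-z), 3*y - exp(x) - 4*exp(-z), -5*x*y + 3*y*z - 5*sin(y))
3*y + sin(x) + 3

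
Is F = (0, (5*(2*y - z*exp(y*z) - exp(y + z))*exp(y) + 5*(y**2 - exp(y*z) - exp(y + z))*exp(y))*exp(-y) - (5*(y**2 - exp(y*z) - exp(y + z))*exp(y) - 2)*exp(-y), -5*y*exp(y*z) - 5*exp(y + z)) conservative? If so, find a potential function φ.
Yes, F is conservative. φ = (5*(y**2 - exp(y*z) - exp(y + z))*exp(y) - 2)*exp(-y)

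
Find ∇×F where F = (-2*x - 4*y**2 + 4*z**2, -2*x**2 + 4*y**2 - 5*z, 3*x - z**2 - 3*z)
(5, 8*z - 3, -4*x + 8*y)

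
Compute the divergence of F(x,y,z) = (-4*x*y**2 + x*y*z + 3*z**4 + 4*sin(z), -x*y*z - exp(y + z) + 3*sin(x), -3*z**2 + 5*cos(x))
-x*z - 4*y**2 + y*z - 6*z - exp(y + z)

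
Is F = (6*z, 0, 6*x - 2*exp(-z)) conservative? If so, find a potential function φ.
Yes, F is conservative. φ = 6*x*z + 2*exp(-z)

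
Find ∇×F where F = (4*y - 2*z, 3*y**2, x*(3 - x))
(0, 2*x - 5, -4)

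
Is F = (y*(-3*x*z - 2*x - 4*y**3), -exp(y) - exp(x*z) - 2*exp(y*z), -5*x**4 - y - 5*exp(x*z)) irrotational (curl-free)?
No, ∇×F = (x*exp(x*z) + 2*y*exp(y*z) - 1, 20*x**3 - 3*x*y + 5*z*exp(x*z), 3*x*z + 2*x + 16*y**3 - z*exp(x*z))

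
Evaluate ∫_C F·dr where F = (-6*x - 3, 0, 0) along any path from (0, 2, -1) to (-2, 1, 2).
-6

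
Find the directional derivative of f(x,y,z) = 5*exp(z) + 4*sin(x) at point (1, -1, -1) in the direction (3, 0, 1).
sqrt(10)*(5 + 12*E*cos(1))*exp(-1)/10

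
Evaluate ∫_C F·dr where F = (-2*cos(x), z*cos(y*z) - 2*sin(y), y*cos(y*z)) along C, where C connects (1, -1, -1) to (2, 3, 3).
2*cos(3) - 2*sin(2) - 2*cos(1) + sin(9) + sin(1)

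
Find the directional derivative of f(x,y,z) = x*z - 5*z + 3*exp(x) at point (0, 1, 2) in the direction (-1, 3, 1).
-10*sqrt(11)/11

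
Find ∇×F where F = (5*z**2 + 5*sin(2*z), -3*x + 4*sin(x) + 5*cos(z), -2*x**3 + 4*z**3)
(5*sin(z), 6*x**2 + 10*z + 10*cos(2*z), 4*cos(x) - 3)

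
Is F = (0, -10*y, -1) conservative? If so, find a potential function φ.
Yes, F is conservative. φ = -5*y**2 - z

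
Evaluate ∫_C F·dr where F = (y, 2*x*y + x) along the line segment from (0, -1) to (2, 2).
10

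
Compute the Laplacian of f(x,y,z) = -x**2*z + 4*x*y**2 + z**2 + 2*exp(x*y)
2*x*(x*exp(x*y) + 4) + 2*y**2*exp(x*y) - 2*z + 2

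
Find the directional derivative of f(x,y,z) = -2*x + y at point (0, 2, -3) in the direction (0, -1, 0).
-1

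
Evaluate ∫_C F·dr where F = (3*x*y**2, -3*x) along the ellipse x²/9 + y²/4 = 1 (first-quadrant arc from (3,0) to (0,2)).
-27 - 9*pi/2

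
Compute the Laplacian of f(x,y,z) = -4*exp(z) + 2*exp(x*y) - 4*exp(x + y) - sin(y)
2*x**2*exp(x*y) + 2*y**2*exp(x*y) - 4*exp(z) - 8*exp(x + y) + sin(y)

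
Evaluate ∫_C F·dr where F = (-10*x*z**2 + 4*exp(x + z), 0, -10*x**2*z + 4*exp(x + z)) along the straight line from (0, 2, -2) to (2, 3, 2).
-80 - 4*exp(-2) + 4*exp(4)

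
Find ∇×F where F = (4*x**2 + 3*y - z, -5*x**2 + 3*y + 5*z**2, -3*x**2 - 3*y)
(-10*z - 3, 6*x - 1, -10*x - 3)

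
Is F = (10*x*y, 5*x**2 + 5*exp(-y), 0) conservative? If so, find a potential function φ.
Yes, F is conservative. φ = 5*x**2*y - 5*exp(-y)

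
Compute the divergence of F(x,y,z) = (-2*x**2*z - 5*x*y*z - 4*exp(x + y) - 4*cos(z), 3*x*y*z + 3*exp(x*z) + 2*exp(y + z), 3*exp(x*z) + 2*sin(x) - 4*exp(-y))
-x*z + 3*x*exp(x*z) - 5*y*z - 4*exp(x + y) + 2*exp(y + z)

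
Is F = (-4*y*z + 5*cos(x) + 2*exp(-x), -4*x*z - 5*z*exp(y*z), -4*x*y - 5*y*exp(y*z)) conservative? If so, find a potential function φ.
Yes, F is conservative. φ = -4*x*y*z - 5*exp(y*z) + 5*sin(x) - 2*exp(-x)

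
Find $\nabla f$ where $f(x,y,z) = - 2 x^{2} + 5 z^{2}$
(-4*x, 0, 10*z)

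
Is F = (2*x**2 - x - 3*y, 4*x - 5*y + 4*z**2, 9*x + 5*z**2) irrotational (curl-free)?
No, ∇×F = (-8*z, -9, 7)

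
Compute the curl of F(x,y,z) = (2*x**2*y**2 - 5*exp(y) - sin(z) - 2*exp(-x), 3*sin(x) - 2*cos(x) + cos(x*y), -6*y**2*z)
(-12*y*z, -cos(z), -4*x**2*y - y*sin(x*y) + 5*exp(y) + 2*sin(x) + 3*cos(x))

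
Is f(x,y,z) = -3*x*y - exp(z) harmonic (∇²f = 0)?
No, ∇²f = -exp(z)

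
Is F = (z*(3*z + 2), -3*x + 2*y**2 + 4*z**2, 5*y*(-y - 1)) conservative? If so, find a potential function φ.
No, ∇×F = (-10*y - 8*z - 5, 6*z + 2, -3) ≠ 0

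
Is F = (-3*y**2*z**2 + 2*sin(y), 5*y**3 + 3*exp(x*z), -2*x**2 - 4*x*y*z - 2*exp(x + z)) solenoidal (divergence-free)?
No, ∇·F = -4*x*y + 15*y**2 - 2*exp(x + z)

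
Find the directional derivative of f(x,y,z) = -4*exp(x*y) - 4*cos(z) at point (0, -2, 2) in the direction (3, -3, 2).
4*sqrt(22)*(sin(2) + 3)/11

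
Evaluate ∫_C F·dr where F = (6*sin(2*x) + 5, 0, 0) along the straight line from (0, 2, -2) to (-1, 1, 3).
-2 - 3*cos(2)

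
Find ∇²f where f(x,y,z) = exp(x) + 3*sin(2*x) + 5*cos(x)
exp(x) - 12*sin(2*x) - 5*cos(x)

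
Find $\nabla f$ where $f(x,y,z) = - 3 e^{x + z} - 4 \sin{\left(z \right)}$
(-3*exp(x + z), 0, -3*exp(x + z) - 4*cos(z))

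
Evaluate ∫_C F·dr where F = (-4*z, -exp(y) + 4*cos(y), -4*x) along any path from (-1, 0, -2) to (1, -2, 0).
-4*sin(2) - exp(-2) + 9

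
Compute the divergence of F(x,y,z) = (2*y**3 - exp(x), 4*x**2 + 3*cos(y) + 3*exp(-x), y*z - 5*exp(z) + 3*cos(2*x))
y - exp(x) - 5*exp(z) - 3*sin(y)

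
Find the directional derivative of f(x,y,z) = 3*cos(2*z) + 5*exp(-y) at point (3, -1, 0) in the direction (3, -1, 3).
5*sqrt(19)*E/19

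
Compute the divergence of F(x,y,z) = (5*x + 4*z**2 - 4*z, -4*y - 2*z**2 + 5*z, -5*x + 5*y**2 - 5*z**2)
1 - 10*z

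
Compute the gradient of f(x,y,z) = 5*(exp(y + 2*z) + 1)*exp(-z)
(0, 5*exp(y + z), (5*exp(y + 2*z) - 5)*exp(-z))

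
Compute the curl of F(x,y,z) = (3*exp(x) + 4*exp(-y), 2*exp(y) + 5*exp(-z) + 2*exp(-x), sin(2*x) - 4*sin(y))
(-4*cos(y) + 5*exp(-z), -2*cos(2*x), 4*exp(-y) - 2*exp(-x))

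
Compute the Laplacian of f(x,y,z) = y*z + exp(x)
exp(x)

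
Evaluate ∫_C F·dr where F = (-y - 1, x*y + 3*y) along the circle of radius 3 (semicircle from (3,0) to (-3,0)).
9*pi/2 + 24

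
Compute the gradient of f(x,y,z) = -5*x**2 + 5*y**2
(-10*x, 10*y, 0)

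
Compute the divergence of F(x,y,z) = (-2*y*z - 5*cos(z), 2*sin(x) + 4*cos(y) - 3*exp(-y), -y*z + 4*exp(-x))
-y - 4*sin(y) + 3*exp(-y)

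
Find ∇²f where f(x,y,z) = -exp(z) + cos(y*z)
-y**2*cos(y*z) - z**2*cos(y*z) - exp(z)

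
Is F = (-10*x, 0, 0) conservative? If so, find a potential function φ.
Yes, F is conservative. φ = -5*x**2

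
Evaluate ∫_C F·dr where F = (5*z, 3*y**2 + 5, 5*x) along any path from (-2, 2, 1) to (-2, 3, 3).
4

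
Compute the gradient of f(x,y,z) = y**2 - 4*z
(0, 2*y, -4)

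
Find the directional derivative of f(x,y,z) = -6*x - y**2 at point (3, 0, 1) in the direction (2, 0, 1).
-12*sqrt(5)/5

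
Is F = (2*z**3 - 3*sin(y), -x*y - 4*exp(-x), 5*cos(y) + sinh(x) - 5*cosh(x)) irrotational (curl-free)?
No, ∇×F = (-5*sin(y), 6*z**2 + 5*sinh(x) - cosh(x), -y + 3*cos(y) + 4*exp(-x))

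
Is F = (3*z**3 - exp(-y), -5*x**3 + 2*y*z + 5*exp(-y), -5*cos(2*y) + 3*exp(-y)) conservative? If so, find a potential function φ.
No, ∇×F = (-2*y + 10*sin(2*y) - 3*exp(-y), 9*z**2, -15*x**2 - exp(-y)) ≠ 0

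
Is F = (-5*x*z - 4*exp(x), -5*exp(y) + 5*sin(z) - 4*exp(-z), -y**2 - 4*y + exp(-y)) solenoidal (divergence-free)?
No, ∇·F = -5*z - 4*exp(x) - 5*exp(y)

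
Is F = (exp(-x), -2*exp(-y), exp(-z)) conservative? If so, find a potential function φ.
Yes, F is conservative. φ = -exp(-z) + 2*exp(-y) - exp(-x)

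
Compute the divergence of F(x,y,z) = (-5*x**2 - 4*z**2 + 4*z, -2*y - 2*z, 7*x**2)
-10*x - 2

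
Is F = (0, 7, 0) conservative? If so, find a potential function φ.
Yes, F is conservative. φ = 7*y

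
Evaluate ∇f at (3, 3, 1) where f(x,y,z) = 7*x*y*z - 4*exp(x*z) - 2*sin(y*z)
(21 - 4*exp(3), 21 - 2*cos(3), -12*exp(3) - 6*cos(3) + 63)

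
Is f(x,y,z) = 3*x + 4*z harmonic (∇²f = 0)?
Yes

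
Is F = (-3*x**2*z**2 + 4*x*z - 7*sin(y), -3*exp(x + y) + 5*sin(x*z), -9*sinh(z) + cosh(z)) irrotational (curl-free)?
No, ∇×F = (-5*x*cos(x*z), 2*x*(-3*x*z + 2), 5*z*cos(x*z) - 3*exp(x + y) + 7*cos(y))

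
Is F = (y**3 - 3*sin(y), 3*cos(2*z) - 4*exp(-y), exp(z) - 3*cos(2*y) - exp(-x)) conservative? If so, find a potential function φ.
No, ∇×F = (6*sin(2*y) + 6*sin(2*z), -exp(-x), -3*y**2 + 3*cos(y)) ≠ 0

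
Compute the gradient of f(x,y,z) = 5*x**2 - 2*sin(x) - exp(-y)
(10*x - 2*cos(x), exp(-y), 0)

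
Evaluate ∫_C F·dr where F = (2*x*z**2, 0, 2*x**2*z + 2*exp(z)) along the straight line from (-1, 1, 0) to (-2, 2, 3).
34 + 2*exp(3)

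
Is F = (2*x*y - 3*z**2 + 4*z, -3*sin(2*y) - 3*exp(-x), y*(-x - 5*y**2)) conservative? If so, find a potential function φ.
No, ∇×F = (-x - 15*y**2, y - 6*z + 4, -2*x + 3*exp(-x)) ≠ 0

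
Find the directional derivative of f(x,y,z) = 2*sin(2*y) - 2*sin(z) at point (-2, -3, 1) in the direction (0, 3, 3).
sqrt(2)*(-cos(1) + 2*cos(6))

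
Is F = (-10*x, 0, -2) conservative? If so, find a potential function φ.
Yes, F is conservative. φ = -5*x**2 - 2*z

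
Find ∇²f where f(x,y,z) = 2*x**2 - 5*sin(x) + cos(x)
5*sin(x) - cos(x) + 4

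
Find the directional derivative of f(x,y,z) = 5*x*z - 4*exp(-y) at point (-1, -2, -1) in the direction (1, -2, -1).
-4*sqrt(6)*exp(2)/3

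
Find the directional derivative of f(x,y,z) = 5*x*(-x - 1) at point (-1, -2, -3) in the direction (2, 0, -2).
5*sqrt(2)/2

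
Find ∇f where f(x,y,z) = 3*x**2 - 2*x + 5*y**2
(6*x - 2, 10*y, 0)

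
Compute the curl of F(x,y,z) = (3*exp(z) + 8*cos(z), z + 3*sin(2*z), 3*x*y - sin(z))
(3*x - 6*cos(2*z) - 1, -3*y + 3*exp(z) - 8*sin(z), 0)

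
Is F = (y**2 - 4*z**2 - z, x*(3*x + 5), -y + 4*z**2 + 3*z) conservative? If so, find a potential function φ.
No, ∇×F = (-1, -8*z - 1, 6*x - 2*y + 5) ≠ 0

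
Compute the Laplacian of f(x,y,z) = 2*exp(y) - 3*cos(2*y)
2*exp(y) + 12*cos(2*y)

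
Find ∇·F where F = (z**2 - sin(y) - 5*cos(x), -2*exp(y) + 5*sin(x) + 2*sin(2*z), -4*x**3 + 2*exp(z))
-2*exp(y) + 2*exp(z) + 5*sin(x)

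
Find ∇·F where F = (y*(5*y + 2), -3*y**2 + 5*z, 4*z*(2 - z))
-6*y - 8*z + 8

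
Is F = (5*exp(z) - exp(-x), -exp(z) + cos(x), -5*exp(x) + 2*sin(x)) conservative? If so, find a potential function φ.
No, ∇×F = (exp(z), 5*exp(x) + 5*exp(z) - 2*cos(x), -sin(x)) ≠ 0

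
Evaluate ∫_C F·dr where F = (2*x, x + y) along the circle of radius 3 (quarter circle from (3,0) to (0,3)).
-9/2 + 9*pi/4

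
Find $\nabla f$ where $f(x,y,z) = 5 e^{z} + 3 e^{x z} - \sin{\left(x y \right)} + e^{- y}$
(-y*cos(x*y) + 3*z*exp(x*z), -x*cos(x*y) - exp(-y), 3*x*exp(x*z) + 5*exp(z))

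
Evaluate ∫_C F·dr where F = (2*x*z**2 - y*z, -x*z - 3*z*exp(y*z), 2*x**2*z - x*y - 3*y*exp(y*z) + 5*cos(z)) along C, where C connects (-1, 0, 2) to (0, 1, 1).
-3*E - 5*sin(2) - 1 + 5*sin(1)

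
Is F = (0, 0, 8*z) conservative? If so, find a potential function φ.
Yes, F is conservative. φ = 4*z**2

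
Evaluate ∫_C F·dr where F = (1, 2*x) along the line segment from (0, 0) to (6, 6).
42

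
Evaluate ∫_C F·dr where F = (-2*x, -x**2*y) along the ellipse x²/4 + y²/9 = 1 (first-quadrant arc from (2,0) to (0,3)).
-5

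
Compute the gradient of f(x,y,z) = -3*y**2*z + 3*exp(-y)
(0, -6*y*z - 3*exp(-y), -3*y**2)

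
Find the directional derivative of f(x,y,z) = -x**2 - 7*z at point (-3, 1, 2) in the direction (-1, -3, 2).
-10*sqrt(14)/7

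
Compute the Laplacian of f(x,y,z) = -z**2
-2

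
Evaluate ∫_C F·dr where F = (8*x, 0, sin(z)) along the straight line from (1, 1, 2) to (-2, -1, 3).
cos(2) - cos(3) + 12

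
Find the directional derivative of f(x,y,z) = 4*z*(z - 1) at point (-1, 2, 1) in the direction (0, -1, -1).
-2*sqrt(2)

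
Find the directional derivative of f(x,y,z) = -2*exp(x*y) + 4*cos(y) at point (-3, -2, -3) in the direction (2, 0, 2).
2*sqrt(2)*exp(6)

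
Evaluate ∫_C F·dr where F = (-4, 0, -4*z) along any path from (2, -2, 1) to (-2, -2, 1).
16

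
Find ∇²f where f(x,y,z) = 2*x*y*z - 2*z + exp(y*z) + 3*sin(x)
y**2*exp(y*z) + z**2*exp(y*z) - 3*sin(x)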